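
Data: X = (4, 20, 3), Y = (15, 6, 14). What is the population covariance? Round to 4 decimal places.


Cov = (1/n)*sum((xi-xbar)(yi-ybar))
n = 3, xbar = 27/3 = 9, ybar = 35/3 ≈ 11.666667
sum((xi-xbar)(yi-ybar)) = -93
Cov = -93 / 3 = -31

-31.0000


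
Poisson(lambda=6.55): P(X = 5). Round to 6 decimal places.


P = e^(-lam) * lam^k / k!
e^(-6.55) ≈ 0.001430116
lam^k = 6.55^5 ≈ 12056.090516
k! = 5! = 120
P = 0.001430116 * 12056.090516 / 120 ≈ 0.143680

0.143680


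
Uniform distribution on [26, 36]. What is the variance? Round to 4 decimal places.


Var = (b-a)^2 / 12
(b-a)^2 = (36 - 26)^2 = 100
Var = 100/12 ≈ 8.333333

8.3333


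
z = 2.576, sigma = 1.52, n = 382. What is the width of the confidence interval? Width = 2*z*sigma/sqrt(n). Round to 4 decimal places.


width = 2*z*sigma/sqrt(n)
2*z*sigma = 2 * 2.576 * 1.52 = 7.83104
sqrt(382) ≈ 19.544820
width = 7.83104 / 19.544820 ≈ 0.400671

0.4007


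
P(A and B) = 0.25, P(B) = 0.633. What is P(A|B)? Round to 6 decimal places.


P(A|B) = P(A and B) / P(B) = 0.25 / 0.633 = 250/633 ≈ 0.39494471

0.394945


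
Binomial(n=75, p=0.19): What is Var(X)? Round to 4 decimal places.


Var = n*p*(1-p) = 75 * 0.19 * 0.81 = 11.5425

11.5425


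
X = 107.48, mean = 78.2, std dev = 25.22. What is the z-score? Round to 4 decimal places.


z = (X - mu) / sigma
X - mu = 107.48 - 78.2 = 29.28
z = 29.28 / 25.22 = 1464/1261 ≈ 1.160983

1.1610


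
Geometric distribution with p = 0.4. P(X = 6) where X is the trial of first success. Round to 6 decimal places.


P = (1-p)^(k-1) * p
(1-p)^(k-1) = 0.6^5 = 0.07776
P = 0.07776 * 0.4 = 0.031104

0.031104


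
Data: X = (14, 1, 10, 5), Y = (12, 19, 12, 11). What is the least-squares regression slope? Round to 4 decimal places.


b = sum((xi-xbar)(yi-ybar)) / sum((xi-xbar)^2)
n = 4, xbar = 30/4 = 7.5, ybar = 54/4 = 13.5
Sxy = sum((xi-xbar)(yi-ybar)) = -43
Sxx = sum((xi-xbar)^2) = 97
b = Sxy / Sxx = -43/97 ≈ -0.443299

-0.4433


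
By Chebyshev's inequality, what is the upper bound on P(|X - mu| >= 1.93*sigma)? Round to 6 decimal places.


P <= 1/k^2
k^2 = 1.93^2 = 3.7249
1/k^2 = 1 / 3.7249 ≈ 0.26846358

0.268464


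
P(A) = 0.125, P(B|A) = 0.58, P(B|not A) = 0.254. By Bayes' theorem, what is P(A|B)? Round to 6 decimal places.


P(A|B) = P(B|A)*P(A) / P(B), P(B) = P(B|A)*P(A) + P(B|not A)*P(not A)
P(B|A)*P(A) = 0.58 * 0.125 = 0.0725
P(B|not A)*P(not A) = 0.254 * 0.875 = 0.22225
P(B) = 0.0725 + 0.22225 = 0.29475
P(A|B) = 0.0725 / 0.29475 = 290/1179 ≈ 0.24597116

0.245971


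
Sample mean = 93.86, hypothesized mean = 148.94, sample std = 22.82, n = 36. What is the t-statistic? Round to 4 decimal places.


t = (xbar - mu0) / (s/sqrt(n))
xbar - mu0 = 93.86 - 148.94 = -55.08
sqrt(36) = 6
s/sqrt(n) = 22.82 / 6 = 1141/300 ≈ 3.80333333
t = -55.08 / 3.80333333 = -16524/1141 ≈ -14.482033

-14.4820


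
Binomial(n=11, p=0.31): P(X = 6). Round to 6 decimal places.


P = C(n,k) * p^k * (1-p)^(n-k)
C(11,6) = 462
p^k = 0.31^6 ≈ 0.0008875037
(1-p)^(n-k) = 0.69^5 ≈ 0.1564031
P = 462 * 0.0008875037 * 0.1564031 ≈ 0.064129

0.064129


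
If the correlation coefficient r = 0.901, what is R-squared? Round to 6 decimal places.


R^2 = r^2 = (0.901)^2 = 0.811801

0.811801


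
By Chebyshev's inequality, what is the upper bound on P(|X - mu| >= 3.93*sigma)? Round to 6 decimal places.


P <= 1/k^2
k^2 = 3.93^2 = 15.4449
1/k^2 = 1 / 15.4449 ≈ 0.06474629

0.064746


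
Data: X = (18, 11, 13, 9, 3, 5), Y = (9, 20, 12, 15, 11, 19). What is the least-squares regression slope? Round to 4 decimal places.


b = sum((xi-xbar)(yi-ybar)) / sum((xi-xbar)^2)
n = 6, xbar = 59/6 ≈ 9.833333, ybar = 86/6 = 43/3 ≈ 14.333333
Sxy = sum((xi-xbar)(yi-ybar)) = -134/3 ≈ -44.666667
Sxx = sum((xi-xbar)^2) = 893/6 ≈ 148.833333
b = Sxy / Sxx = -268/893 ≈ -0.300112

-0.3001


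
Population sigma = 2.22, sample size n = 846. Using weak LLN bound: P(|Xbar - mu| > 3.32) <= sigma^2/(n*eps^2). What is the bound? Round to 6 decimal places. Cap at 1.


bound = min(1, sigma^2/(n*eps^2))
sigma^2 = 2.22^2 = 4.9284
n*eps^2 = 846 * 3.32^2 = 846 * 11.0224 = 9324.9504
sigma^2/(n*eps^2) = 4.9284 / 9324.9504 ≈ 0.00052852

0.000529


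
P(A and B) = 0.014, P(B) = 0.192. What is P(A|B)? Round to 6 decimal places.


P(A|B) = P(A and B) / P(B) = 0.014 / 0.192 = 7/96 ≈ 0.07291667

0.072917


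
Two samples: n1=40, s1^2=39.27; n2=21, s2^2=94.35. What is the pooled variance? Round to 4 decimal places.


sp^2 = ((n1-1)*s1^2 + (n2-1)*s2^2)/(n1+n2-2)
(n1-1)*s1^2 = 39 * 39.27 = 1531.53
(n2-1)*s2^2 = 20 * 94.35 = 1887
numerator = 1531.53 + 1887 = 3418.53
n1+n2-2 = 59
sp^2 = 3418.53 / 59 = 341853/5900 ≈ 57.941186

57.9412


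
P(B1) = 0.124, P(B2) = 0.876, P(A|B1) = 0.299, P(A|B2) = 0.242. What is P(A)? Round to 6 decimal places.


P(A) = P(A|B1)*P(B1) + P(A|B2)*P(B2)
P(A|B1)*P(B1) = 0.299 * 0.124 = 0.037076
P(A|B2)*P(B2) = 0.242 * 0.876 = 0.211992
P(A) = 0.037076 + 0.211992 = 0.249068

0.249068


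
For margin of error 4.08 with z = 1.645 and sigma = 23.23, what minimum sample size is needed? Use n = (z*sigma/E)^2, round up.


z*sigma/E = 1.645 * 23.23 / 4.08 ≈ 9.366017
(z*sigma/E)^2 ≈ 87.722277
round up: n = 88

88


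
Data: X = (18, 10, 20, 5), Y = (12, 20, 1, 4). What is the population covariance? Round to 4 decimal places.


Cov = (1/n)*sum((xi-xbar)(yi-ybar))
n = 4, xbar = 53/4 = 13.25, ybar = 37/4 = 9.25
sum((xi-xbar)(yi-ybar)) = -34.25
Cov = -34.25 / 4 = -8.5625

-8.5625


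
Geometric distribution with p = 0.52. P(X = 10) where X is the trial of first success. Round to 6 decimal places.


P = (1-p)^(k-1) * p
(1-p)^(k-1) = 0.48^9 ≈ 0.001352605
P = 0.001352605 * 0.52 ≈ 0.0007033548

0.000703


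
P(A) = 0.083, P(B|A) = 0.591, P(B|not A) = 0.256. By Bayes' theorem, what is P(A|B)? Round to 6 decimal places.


P(A|B) = P(B|A)*P(A) / P(B), P(B) = P(B|A)*P(A) + P(B|not A)*P(not A)
P(B|A)*P(A) = 0.591 * 0.083 = 0.049053
P(B|not A)*P(not A) = 0.256 * 0.917 = 0.234752
P(B) = 0.049053 + 0.234752 = 0.283805
P(A|B) = 0.049053 / 0.283805 ≈ 0.17284051

0.172841


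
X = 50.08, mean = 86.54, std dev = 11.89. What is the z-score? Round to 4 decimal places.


z = (X - mu) / sigma
X - mu = 50.08 - 86.54 = -36.46
z = -36.46 / 11.89 = -3646/1189 ≈ -3.066442

-3.0664


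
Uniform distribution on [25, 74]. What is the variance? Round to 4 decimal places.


Var = (b-a)^2 / 12
(b-a)^2 = (74 - 25)^2 = 2401
Var = 2401/12 ≈ 200.083333

200.0833


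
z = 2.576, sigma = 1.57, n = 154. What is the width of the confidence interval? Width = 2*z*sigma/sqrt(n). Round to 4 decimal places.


width = 2*z*sigma/sqrt(n)
2*z*sigma = 2 * 2.576 * 1.57 = 8.08864
sqrt(154) ≈ 12.409674
width = 8.08864 / 12.409674 ≈ 0.651801

0.6518


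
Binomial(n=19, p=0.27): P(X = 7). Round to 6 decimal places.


P = C(n,k) * p^k * (1-p)^(n-k)
C(19,7) = 50388
p^k = 0.27^7 ≈ 0.0001046035
(1-p)^(n-k) = 0.73^12 ≈ 0.02290205
P = 50388 * 0.0001046035 * 0.02290205 ≈ 0.120711

0.120711


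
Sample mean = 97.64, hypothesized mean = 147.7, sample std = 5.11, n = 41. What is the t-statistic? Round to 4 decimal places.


t = (xbar - mu0) / (s/sqrt(n))
xbar - mu0 = 97.64 - 147.7 = -50.06
sqrt(41) ≈ 6.40312424
s/sqrt(n) = 5.11 / 6.40312424 ≈ 0.79804792
t = -50.06 / 0.79804792 ≈ -62.728062

-62.7281


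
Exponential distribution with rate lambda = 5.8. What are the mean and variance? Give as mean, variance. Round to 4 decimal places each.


mean = 1/lam, var = 1/lam^2
mean = 1 / 5.8 = 5/29 ≈ 0.172414
lam^2 = 5.8^2 = 33.64
var = 1 / 33.64 = 25/841 ≈ 0.029727

0.1724, 0.0297


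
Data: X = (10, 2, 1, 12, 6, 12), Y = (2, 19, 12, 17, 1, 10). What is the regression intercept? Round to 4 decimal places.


a = ybar - b*xbar, where b = sum((xi-xbar)(yi-ybar)) / sum((xi-xbar)^2)
n = 6, xbar = 43/6 ≈ 7.166667, ybar = 61/6 ≈ 10.166667
Sxy = sum((xi-xbar)(yi-ybar)) = -223/6 ≈ -37.166667
Sxx = sum((xi-xbar)^2) = 725/6 ≈ 120.833333
b = Sxy / Sxx = -223/725 ≈ -0.307586
a = 10.166667 - (-0.307586) * 7.166667 = 8969/725 ≈ 12.371034

12.3710


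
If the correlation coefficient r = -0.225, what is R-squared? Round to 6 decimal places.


R^2 = r^2 = (-0.225)^2 = 0.050625

0.050625


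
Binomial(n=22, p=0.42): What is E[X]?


E[X] = n*p = 22 * 0.42 = 9.24

9.24


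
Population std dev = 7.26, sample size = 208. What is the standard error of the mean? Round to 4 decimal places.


SE = sigma / sqrt(n)
sqrt(208) ≈ 14.422205
SE = 7.26 / 14.422205 ≈ 0.503390

0.5034


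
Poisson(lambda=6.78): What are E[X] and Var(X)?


E[X] = Var(X) = lambda = 6.78

6.78, 6.78


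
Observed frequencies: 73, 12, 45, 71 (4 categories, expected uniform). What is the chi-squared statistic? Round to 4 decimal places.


chi2 = sum((O-E)^2/E), E = total/4
total = 201, E = 201/4 = 50.25
(73 - 50.25)^2 / 50.25 = 517.5625 / 50.25 = 8281/804 ≈ 10.299751
(12 - 50.25)^2 / 50.25 = 1463.0625 / 50.25 = 7803/268 ≈ 29.115672
(45 - 50.25)^2 / 50.25 = 27.5625 / 50.25 = 147/268 ≈ 0.548507
(71 - 50.25)^2 / 50.25 = 430.5625 / 50.25 = 6889/804 ≈ 8.568408
chi2 = 9755/201 ≈ 48.532338

48.5323


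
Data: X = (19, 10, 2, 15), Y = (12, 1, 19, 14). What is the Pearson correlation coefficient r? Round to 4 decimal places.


r = sum((xi-xbar)(yi-ybar)) / sqrt(sum((xi-xbar)^2) * sum((yi-ybar)^2))
n = 4, xbar = 46/4 = 11.5, ybar = 46/4 = 11.5
Sxy = sum((xi-xbar)(yi-ybar)) = -43
Sxx = sum((xi-xbar)^2) = 161
Syy = sum((yi-ybar)^2) = 173
sqrt(Sxx*Syy) ≈ 166.892181
r = Sxy / sqrt(Sxx*Syy) = -43 / 166.892181 ≈ -0.257651

-0.2577


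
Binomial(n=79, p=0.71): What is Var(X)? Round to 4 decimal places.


Var = n*p*(1-p) = 79 * 0.71 * 0.29 = 16.2661

16.2661


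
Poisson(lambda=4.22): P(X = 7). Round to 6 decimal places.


P = e^(-lam) * lam^k / k!
e^(-4.22) ≈ 0.01469864
lam^k = 4.22^7 ≈ 23833.463376
k! = 7! = 5040
P = 0.01469864 * 23833.463376 / 5040 ≈ 0.069508

0.069508


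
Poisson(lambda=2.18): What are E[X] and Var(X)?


E[X] = Var(X) = lambda = 2.18

2.18, 2.18


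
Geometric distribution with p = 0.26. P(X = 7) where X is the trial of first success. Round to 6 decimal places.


P = (1-p)^(k-1) * p
(1-p)^(k-1) = 0.74^6 ≈ 0.1642065
P = 0.1642065 * 0.26 ≈ 0.04269369

0.042694


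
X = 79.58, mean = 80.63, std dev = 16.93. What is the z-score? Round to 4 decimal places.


z = (X - mu) / sigma
X - mu = 79.58 - 80.63 = -1.05
z = -1.05 / 16.93 = -105/1693 ≈ -0.062020

-0.0620


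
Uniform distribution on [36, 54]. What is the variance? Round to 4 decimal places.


Var = (b-a)^2 / 12
(b-a)^2 = (54 - 36)^2 = 324
Var = 324/12 = 27

27.0000


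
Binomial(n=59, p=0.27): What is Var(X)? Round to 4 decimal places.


Var = n*p*(1-p) = 59 * 0.27 * 0.73 = 11.6289

11.6289


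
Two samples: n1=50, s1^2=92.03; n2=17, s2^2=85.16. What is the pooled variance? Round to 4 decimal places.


sp^2 = ((n1-1)*s1^2 + (n2-1)*s2^2)/(n1+n2-2)
(n1-1)*s1^2 = 49 * 92.03 = 4509.47
(n2-1)*s2^2 = 16 * 85.16 = 1362.56
numerator = 4509.47 + 1362.56 = 5872.03
n1+n2-2 = 65
sp^2 = 5872.03 / 65 = 587203/6500 ≈ 90.338923

90.3389


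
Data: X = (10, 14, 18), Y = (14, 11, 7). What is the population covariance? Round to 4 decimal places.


Cov = (1/n)*sum((xi-xbar)(yi-ybar))
n = 3, xbar = 42/3 = 14, ybar = 32/3 ≈ 10.666667
sum((xi-xbar)(yi-ybar)) = -28
Cov = -28 / 3 = -28/3 ≈ -9.333333

-9.3333


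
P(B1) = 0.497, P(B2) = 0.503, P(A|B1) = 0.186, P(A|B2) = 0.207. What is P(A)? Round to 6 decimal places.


P(A) = P(A|B1)*P(B1) + P(A|B2)*P(B2)
P(A|B1)*P(B1) = 0.186 * 0.497 = 0.092442
P(A|B2)*P(B2) = 0.207 * 0.503 = 0.104121
P(A) = 0.092442 + 0.104121 = 0.196563

0.196563


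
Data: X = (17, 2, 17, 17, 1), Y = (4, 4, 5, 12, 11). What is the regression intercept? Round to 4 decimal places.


a = ybar - b*xbar, where b = sum((xi-xbar)(yi-ybar)) / sum((xi-xbar)^2)
n = 5, xbar = 54/5 = 10.8, ybar = 36/5 = 7.2
Sxy = sum((xi-xbar)(yi-ybar)) = -12.8
Sxx = sum((xi-xbar)^2) = 288.8
b = Sxy / Sxx = -16/361 ≈ -0.044321
a = 7.2 - (-0.044321) * 10.8 = 2772/361 ≈ 7.678670

7.6787


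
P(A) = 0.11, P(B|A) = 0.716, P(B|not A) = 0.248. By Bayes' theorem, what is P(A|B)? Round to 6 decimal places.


P(A|B) = P(B|A)*P(A) / P(B), P(B) = P(B|A)*P(A) + P(B|not A)*P(not A)
P(B|A)*P(A) = 0.716 * 0.11 = 0.07876
P(B|not A)*P(not A) = 0.248 * 0.89 = 0.22072
P(B) = 0.07876 + 0.22072 = 0.29948
P(A|B) = 0.07876 / 0.29948 = 1969/7487 ≈ 0.26298918

0.262989


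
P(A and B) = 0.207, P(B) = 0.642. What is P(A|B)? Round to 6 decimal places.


P(A|B) = P(A and B) / P(B) = 0.207 / 0.642 = 69/214 ≈ 0.32242991

0.322430


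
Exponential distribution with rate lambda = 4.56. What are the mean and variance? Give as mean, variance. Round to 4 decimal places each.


mean = 1/lam, var = 1/lam^2
mean = 1 / 4.56 = 25/114 ≈ 0.219298
lam^2 = 4.56^2 = 20.7936
var = 1 / 20.7936 ≈ 0.048092

0.2193, 0.0481


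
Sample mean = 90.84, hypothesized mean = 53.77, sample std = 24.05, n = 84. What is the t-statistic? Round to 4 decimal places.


t = (xbar - mu0) / (s/sqrt(n))
xbar - mu0 = 90.84 - 53.77 = 37.07
sqrt(84) ≈ 9.16515139
s/sqrt(n) = 24.05 / 9.16515139 ≈ 2.62407013
t = 37.07 / 2.62407013 ≈ 14.126909

14.1269


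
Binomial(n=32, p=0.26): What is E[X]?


E[X] = n*p = 32 * 0.26 = 8.32

8.32


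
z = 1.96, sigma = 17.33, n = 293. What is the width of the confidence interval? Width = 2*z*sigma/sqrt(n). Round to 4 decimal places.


width = 2*z*sigma/sqrt(n)
2*z*sigma = 2 * 1.96 * 17.33 = 67.9336
sqrt(293) ≈ 17.117243
width = 67.9336 / 17.117243 ≈ 3.968723

3.9687


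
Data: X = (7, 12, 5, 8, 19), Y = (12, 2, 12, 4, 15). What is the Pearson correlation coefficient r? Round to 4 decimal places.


r = sum((xi-xbar)(yi-ybar)) / sqrt(sum((xi-xbar)^2) * sum((yi-ybar)^2))
n = 5, xbar = 51/5 = 10.2, ybar = 45/5 = 9
Sxy = sum((xi-xbar)(yi-ybar)) = 26
Sxx = sum((xi-xbar)^2) = 122.8
Syy = sum((yi-ybar)^2) = 128
sqrt(Sxx*Syy) ≈ 125.373043
r = Sxy / sqrt(Sxx*Syy) = 26 / 125.373043 ≈ 0.207381

0.2074


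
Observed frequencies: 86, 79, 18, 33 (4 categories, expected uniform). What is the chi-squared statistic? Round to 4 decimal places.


chi2 = sum((O-E)^2/E), E = total/4
total = 216, E = 216/4 = 54
(86 - 54)^2 / 54 = 1024 / 54 = 512/27 ≈ 18.962963
(79 - 54)^2 / 54 = 625 / 54 = 625/54 ≈ 11.574074
(18 - 54)^2 / 54 = 1296 / 54 = 24
(33 - 54)^2 / 54 = 441 / 54 = 49/6 ≈ 8.166667
chi2 = 1693/27 ≈ 62.703704

62.7037


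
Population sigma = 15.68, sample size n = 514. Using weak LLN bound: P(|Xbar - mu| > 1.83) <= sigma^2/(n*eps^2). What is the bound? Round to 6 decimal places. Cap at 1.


bound = min(1, sigma^2/(n*eps^2))
sigma^2 = 15.68^2 = 245.8624
n*eps^2 = 514 * 1.83^2 = 514 * 3.3489 = 1721.3346
sigma^2/(n*eps^2) = 245.8624 / 1721.3346 ≈ 0.14283243

0.142832


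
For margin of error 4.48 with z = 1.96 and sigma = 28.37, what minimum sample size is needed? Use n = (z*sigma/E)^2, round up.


z*sigma/E = 1.96 * 28.37 / 4.48 = 12.411875
(z*sigma/E)^2 ≈ 154.054641
round up: n = 155

155


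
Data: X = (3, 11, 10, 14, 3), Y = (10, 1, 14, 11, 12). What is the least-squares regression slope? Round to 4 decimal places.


b = sum((xi-xbar)(yi-ybar)) / sum((xi-xbar)^2)
n = 5, xbar = 41/5 = 8.2, ybar = 48/5 = 9.6
Sxy = sum((xi-xbar)(yi-ybar)) = -22.6
Sxx = sum((xi-xbar)^2) = 98.8
b = Sxy / Sxx = -113/494 ≈ -0.228745

-0.2287


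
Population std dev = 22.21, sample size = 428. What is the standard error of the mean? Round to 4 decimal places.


SE = sigma / sqrt(n)
sqrt(428) ≈ 20.688161
SE = 22.21 / 20.688161 ≈ 1.073561

1.0736


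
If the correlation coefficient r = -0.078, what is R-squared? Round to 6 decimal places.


R^2 = r^2 = (-0.078)^2 = 0.006084

0.006084


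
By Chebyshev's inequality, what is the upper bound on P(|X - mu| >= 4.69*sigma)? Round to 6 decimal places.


P <= 1/k^2
k^2 = 4.69^2 = 21.9961
1/k^2 = 1 / 21.9961 ≈ 0.04546260

0.045463


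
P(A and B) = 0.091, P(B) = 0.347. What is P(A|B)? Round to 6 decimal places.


P(A|B) = P(A and B) / P(B) = 0.091 / 0.347 = 91/347 ≈ 0.26224784

0.262248


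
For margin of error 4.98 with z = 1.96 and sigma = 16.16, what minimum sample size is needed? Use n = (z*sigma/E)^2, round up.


z*sigma/E = 1.96 * 16.16 / 4.98 = 39592/6225 ≈ 6.360161
(z*sigma/E)^2 ≈ 40.451643
round up: n = 41

41


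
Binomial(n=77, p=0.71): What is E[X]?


E[X] = n*p = 77 * 0.71 = 54.67

54.67


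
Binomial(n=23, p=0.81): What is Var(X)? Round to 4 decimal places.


Var = n*p*(1-p) = 23 * 0.81 * 0.19 = 3.5397

3.5397


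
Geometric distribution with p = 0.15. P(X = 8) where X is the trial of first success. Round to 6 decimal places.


P = (1-p)^(k-1) * p
(1-p)^(k-1) = 0.85^7 ≈ 0.3205771
P = 0.3205771 * 0.15 ≈ 0.04808656

0.048087


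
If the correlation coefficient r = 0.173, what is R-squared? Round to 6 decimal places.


R^2 = r^2 = (0.173)^2 = 0.029929

0.029929


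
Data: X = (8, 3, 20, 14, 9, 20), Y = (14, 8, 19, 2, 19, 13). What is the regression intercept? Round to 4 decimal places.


a = ybar - b*xbar, where b = sum((xi-xbar)(yi-ybar)) / sum((xi-xbar)^2)
n = 6, xbar = 74/6 = 37/3 ≈ 12.333333, ybar = 75/6 = 12.5
Sxy = sum((xi-xbar)(yi-ybar)) = 50
Sxx = sum((xi-xbar)^2) = 712/3 ≈ 237.333333
b = Sxy / Sxx = 75/356 ≈ 0.210674
a = 12.5 - 0.210674 * 12.333333 = 3525/356 ≈ 9.901685

9.9017


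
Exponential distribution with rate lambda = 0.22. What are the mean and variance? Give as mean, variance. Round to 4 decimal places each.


mean = 1/lam, var = 1/lam^2
mean = 1 / 0.22 = 50/11 ≈ 4.545455
lam^2 = 0.22^2 = 0.0484
var = 1 / 0.0484 = 2500/121 ≈ 20.661157

4.5455, 20.6612


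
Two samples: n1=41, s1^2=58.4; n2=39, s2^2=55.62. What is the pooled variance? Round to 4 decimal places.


sp^2 = ((n1-1)*s1^2 + (n2-1)*s2^2)/(n1+n2-2)
(n1-1)*s1^2 = 40 * 58.4 = 2336
(n2-1)*s2^2 = 38 * 55.62 = 2113.56
numerator = 2336 + 2113.56 = 4449.56
n1+n2-2 = 78
sp^2 = 4449.56 / 78 = 111239/1950 ≈ 57.045641

57.0456


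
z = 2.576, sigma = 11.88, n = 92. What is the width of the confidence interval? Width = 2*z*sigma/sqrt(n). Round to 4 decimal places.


width = 2*z*sigma/sqrt(n)
2*z*sigma = 2 * 2.576 * 11.88 = 61.20576
sqrt(92) ≈ 9.591663
width = 61.20576 / 9.591663 ≈ 6.381142

6.3811


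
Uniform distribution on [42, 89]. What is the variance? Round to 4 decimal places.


Var = (b-a)^2 / 12
(b-a)^2 = (89 - 42)^2 = 2209
Var = 2209/12 ≈ 184.083333

184.0833


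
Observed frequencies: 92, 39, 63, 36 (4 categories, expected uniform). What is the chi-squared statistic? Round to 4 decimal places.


chi2 = sum((O-E)^2/E), E = total/4
total = 230, E = 230/4 = 57.5
(92 - 57.5)^2 / 57.5 = 1190.25 / 57.5 = 20.7
(39 - 57.5)^2 / 57.5 = 342.25 / 57.5 = 1369/230 ≈ 5.952174
(63 - 57.5)^2 / 57.5 = 30.25 / 57.5 = 121/230 ≈ 0.526087
(36 - 57.5)^2 / 57.5 = 462.25 / 57.5 = 1849/230 ≈ 8.039130
chi2 = 810/23 ≈ 35.217391

35.2174


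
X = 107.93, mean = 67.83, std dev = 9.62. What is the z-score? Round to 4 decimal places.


z = (X - mu) / sigma
X - mu = 107.93 - 67.83 = 40.1
z = 40.1 / 9.62 = 2005/481 ≈ 4.168399

4.1684


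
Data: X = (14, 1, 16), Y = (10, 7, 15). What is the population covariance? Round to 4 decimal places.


Cov = (1/n)*sum((xi-xbar)(yi-ybar))
n = 3, xbar = 31/3 ≈ 10.333333, ybar = 32/3 ≈ 10.666667
sum((xi-xbar)(yi-ybar)) = 169/3 ≈ 56.333333
Cov = 56.333333 / 3 = 169/9 ≈ 18.777778

18.7778


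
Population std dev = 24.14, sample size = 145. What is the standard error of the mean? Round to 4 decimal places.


SE = sigma / sqrt(n)
sqrt(145) ≈ 12.041595
SE = 24.14 / 12.041595 ≈ 2.004718

2.0047


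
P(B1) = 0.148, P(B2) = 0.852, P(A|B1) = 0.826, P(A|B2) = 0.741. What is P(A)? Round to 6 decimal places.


P(A) = P(A|B1)*P(B1) + P(A|B2)*P(B2)
P(A|B1)*P(B1) = 0.826 * 0.148 = 0.122248
P(A|B2)*P(B2) = 0.741 * 0.852 = 0.631332
P(A) = 0.122248 + 0.631332 = 0.75358

0.753580


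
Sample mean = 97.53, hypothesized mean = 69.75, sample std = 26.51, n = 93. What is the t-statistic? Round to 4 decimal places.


t = (xbar - mu0) / (s/sqrt(n))
xbar - mu0 = 97.53 - 69.75 = 27.78
sqrt(93) ≈ 9.64365076
s/sqrt(n) = 26.51 / 9.64365076 ≈ 2.74895894
t = 27.78 / 2.74895894 ≈ 10.105644

10.1056


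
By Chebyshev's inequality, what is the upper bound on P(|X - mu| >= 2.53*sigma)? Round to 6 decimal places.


P <= 1/k^2
k^2 = 2.53^2 = 6.4009
1/k^2 = 1 / 6.4009 ≈ 0.15622803

0.156228


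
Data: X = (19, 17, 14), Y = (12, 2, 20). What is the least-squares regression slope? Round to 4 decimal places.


b = sum((xi-xbar)(yi-ybar)) / sum((xi-xbar)^2)
n = 3, xbar = 50/3 ≈ 16.666667, ybar = 34/3 ≈ 11.333333
Sxy = sum((xi-xbar)(yi-ybar)) = -74/3 ≈ -24.666667
Sxx = sum((xi-xbar)^2) = 38/3 ≈ 12.666667
b = Sxy / Sxx = -37/19 ≈ -1.947368

-1.9474


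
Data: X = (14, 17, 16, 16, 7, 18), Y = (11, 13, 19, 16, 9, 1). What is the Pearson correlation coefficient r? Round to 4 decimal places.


r = sum((xi-xbar)(yi-ybar)) / sqrt(sum((xi-xbar)^2) * sum((yi-ybar)^2))
n = 6, xbar = 88/6 = 44/3 ≈ 14.666667, ybar = 69/6 = 11.5
Sxy = sum((xi-xbar)(yi-ybar)) = 4
Sxx = sum((xi-xbar)^2) = 238/3 ≈ 79.333333
Syy = sum((yi-ybar)^2) = 195.5
sqrt(Sxx*Syy) ≈ 124.537812
r = Sxy / sqrt(Sxx*Syy) = 4 / 124.537812 ≈ 0.032119

0.0321


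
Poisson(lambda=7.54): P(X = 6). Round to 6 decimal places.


P = e^(-lam) * lam^k / k!
e^(-7.54) ≈ 0.0005313976
lam^k = 7.54^6 ≈ 183750.307790
k! = 6! = 720
P = 0.0005313976 * 183750.307790 / 720 ≈ 0.135617

0.135617


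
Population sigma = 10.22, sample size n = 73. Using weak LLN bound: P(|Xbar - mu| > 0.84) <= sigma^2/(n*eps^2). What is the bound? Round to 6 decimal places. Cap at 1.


bound = min(1, sigma^2/(n*eps^2))
sigma^2 = 10.22^2 = 104.4484
n*eps^2 = 73 * 0.84^2 = 73 * 0.7056 = 51.5088
sigma^2/(n*eps^2) = 104.4484 / 51.5088 = 73/36 ≈ 2.02777778
this exceeds 1, so the bound is capped at 1

1.000000


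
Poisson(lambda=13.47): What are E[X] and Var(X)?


E[X] = Var(X) = lambda = 13.47

13.47, 13.47


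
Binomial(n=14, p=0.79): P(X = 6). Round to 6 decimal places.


P = C(n,k) * p^k * (1-p)^(n-k)
C(14,6) = 3003
p^k = 0.79^6 ≈ 0.2430875
(1-p)^(n-k) = 0.21^8 ≈ 0.000003782286
P = 3003 * 0.2430875 * 0.000003782286 ≈ 0.002761

0.002761


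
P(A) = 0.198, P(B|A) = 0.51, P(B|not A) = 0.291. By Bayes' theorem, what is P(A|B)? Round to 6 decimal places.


P(A|B) = P(B|A)*P(A) / P(B), P(B) = P(B|A)*P(A) + P(B|not A)*P(not A)
P(B|A)*P(A) = 0.51 * 0.198 = 0.10098
P(B|not A)*P(not A) = 0.291 * 0.802 = 0.233382
P(B) = 0.10098 + 0.233382 = 0.334362
P(A|B) = 0.10098 / 0.334362 ≈ 0.30200800

0.302008


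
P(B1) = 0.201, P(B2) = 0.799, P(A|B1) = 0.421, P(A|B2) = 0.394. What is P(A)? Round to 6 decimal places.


P(A) = P(A|B1)*P(B1) + P(A|B2)*P(B2)
P(A|B1)*P(B1) = 0.421 * 0.201 = 0.084621
P(A|B2)*P(B2) = 0.394 * 0.799 = 0.314806
P(A) = 0.084621 + 0.314806 = 0.399427

0.399427


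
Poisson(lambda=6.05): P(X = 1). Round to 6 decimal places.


P = e^(-lam) * lam^k / k!
e^(-6.05) ≈ 0.002357862
lam^k = 6.05^1 = 6.05
k! = 1! = 1
P = 0.002357862 * 6.05 / 1 ≈ 0.014265

0.014265


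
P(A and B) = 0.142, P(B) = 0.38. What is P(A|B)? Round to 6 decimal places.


P(A|B) = P(A and B) / P(B) = 0.142 / 0.38 = 71/190 ≈ 0.37368421

0.373684


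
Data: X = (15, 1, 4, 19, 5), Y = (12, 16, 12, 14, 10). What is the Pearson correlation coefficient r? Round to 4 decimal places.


r = sum((xi-xbar)(yi-ybar)) / sqrt(sum((xi-xbar)^2) * sum((yi-ybar)^2))
n = 5, xbar = 44/5 = 8.8, ybar = 64/5 = 12.8
Sxy = sum((xi-xbar)(yi-ybar)) = -3.2
Sxx = sum((xi-xbar)^2) = 240.8
Syy = sum((yi-ybar)^2) = 20.8
sqrt(Sxx*Syy) ≈ 70.771746
r = Sxy / sqrt(Sxx*Syy) = -3.2 / 70.771746 ≈ -0.045216

-0.0452


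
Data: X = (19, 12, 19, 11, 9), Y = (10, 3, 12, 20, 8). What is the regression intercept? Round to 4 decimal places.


a = ybar - b*xbar, where b = sum((xi-xbar)(yi-ybar)) / sum((xi-xbar)^2)
n = 5, xbar = 70/5 = 14, ybar = 53/5 = 10.6
Sxy = sum((xi-xbar)(yi-ybar)) = 4
Sxx = sum((xi-xbar)^2) = 88
b = Sxy / Sxx = 1/22 ≈ 0.045455
a = 10.6 - 0.045455 * 14 = 548/55 ≈ 9.963636

9.9636


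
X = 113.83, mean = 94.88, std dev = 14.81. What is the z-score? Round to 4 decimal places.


z = (X - mu) / sigma
X - mu = 113.83 - 94.88 = 18.95
z = 18.95 / 14.81 = 1895/1481 ≈ 1.279541

1.2795


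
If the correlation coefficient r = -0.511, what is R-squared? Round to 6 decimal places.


R^2 = r^2 = (-0.511)^2 = 0.261121

0.261121


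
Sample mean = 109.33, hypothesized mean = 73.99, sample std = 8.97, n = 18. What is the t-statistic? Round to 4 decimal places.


t = (xbar - mu0) / (s/sqrt(n))
xbar - mu0 = 109.33 - 73.99 = 35.34
sqrt(18) ≈ 4.24264069
s/sqrt(n) = 8.97 / 4.24264069 ≈ 2.11424928
t = 35.34 / 2.11424928 ≈ 16.715153

16.7152


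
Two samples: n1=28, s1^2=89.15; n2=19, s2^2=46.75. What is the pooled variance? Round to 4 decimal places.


sp^2 = ((n1-1)*s1^2 + (n2-1)*s2^2)/(n1+n2-2)
(n1-1)*s1^2 = 27 * 89.15 = 2407.05
(n2-1)*s2^2 = 18 * 46.75 = 841.5
numerator = 2407.05 + 841.5 = 3248.55
n1+n2-2 = 45
sp^2 = 3248.55 / 45 = 72.19

72.1900


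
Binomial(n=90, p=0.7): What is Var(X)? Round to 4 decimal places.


Var = n*p*(1-p) = 90 * 0.7 * 0.3 = 18.9

18.9000


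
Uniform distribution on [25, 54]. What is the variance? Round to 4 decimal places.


Var = (b-a)^2 / 12
(b-a)^2 = (54 - 25)^2 = 841
Var = 841/12 ≈ 70.083333

70.0833


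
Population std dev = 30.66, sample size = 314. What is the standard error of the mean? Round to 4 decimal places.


SE = sigma / sqrt(n)
sqrt(314) ≈ 17.720045
SE = 30.66 / 17.720045 ≈ 1.730244

1.7302


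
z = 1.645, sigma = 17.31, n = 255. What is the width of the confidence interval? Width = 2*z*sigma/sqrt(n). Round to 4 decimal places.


width = 2*z*sigma/sqrt(n)
2*z*sigma = 2 * 1.645 * 17.31 = 56.9499
sqrt(255) ≈ 15.968719
width = 56.9499 / 15.968719 ≈ 3.566341

3.5663


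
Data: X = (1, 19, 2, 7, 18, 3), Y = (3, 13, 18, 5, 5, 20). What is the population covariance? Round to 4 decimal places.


Cov = (1/n)*sum((xi-xbar)(yi-ybar))
n = 6, xbar = 50/6 = 25/3 ≈ 8.333333, ybar = 64/6 = 32/3 ≈ 10.666667
sum((xi-xbar)(yi-ybar)) = -187/3 ≈ -62.333333
Cov = -62.333333 / 6 = -187/18 ≈ -10.388889

-10.3889


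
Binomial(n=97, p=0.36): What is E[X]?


E[X] = n*p = 97 * 0.36 = 34.92

34.92


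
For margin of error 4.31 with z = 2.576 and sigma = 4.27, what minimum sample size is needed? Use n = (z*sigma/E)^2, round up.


z*sigma/E = 2.576 * 4.27 / 4.31 ≈ 2.552093
(z*sigma/E)^2 ≈ 6.513178
round up: n = 7

7


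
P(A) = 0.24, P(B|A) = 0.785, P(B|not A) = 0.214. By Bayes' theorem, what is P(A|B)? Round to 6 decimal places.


P(A|B) = P(B|A)*P(A) / P(B), P(B) = P(B|A)*P(A) + P(B|not A)*P(not A)
P(B|A)*P(A) = 0.785 * 0.24 = 0.1884
P(B|not A)*P(not A) = 0.214 * 0.76 = 0.16264
P(B) = 0.1884 + 0.16264 = 0.35104
P(A|B) = 0.1884 / 0.35104 = 2355/4388 ≈ 0.53669098

0.536691


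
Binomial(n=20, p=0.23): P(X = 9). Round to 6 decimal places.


P = C(n,k) * p^k * (1-p)^(n-k)
C(20,9) = 167960
p^k = 0.23^9 ≈ 0.000001801153
(1-p)^(n-k) = 0.77^11 ≈ 0.05641544
P = 167960 * 0.000001801153 * 0.05641544 ≈ 0.017067

0.017067


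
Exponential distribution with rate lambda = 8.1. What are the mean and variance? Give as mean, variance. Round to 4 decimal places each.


mean = 1/lam, var = 1/lam^2
mean = 1 / 8.1 = 10/81 ≈ 0.123457
lam^2 = 8.1^2 = 65.61
var = 1 / 65.61 = 100/6561 ≈ 0.015242

0.1235, 0.0152


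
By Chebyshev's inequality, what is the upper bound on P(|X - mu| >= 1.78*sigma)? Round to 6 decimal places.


P <= 1/k^2
k^2 = 1.78^2 = 3.1684
1/k^2 = 1 / 3.1684 = 2500/7921 ≈ 0.31561672

0.315617


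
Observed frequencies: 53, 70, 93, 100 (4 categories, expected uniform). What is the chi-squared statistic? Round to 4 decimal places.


chi2 = sum((O-E)^2/E), E = total/4
total = 316, E = 316/4 = 79
(53 - 79)^2 / 79 = 676 / 79 = 676/79 ≈ 8.556962
(70 - 79)^2 / 79 = 81 / 79 = 81/79 ≈ 1.025316
(93 - 79)^2 / 79 = 196 / 79 = 196/79 ≈ 2.481013
(100 - 79)^2 / 79 = 441 / 79 = 441/79 ≈ 5.582278
chi2 = 1394/79 ≈ 17.645570

17.6456


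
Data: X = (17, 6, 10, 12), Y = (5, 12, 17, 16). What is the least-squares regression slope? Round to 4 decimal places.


b = sum((xi-xbar)(yi-ybar)) / sum((xi-xbar)^2)
n = 4, xbar = 45/4 = 11.25, ybar = 50/4 = 12.5
Sxy = sum((xi-xbar)(yi-ybar)) = -43.5
Sxx = sum((xi-xbar)^2) = 62.75
b = Sxy / Sxx = -174/251 ≈ -0.693227

-0.6932


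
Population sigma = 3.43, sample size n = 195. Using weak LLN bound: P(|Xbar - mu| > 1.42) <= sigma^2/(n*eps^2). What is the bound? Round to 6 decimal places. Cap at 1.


bound = min(1, sigma^2/(n*eps^2))
sigma^2 = 3.43^2 = 11.7649
n*eps^2 = 195 * 1.42^2 = 195 * 2.0164 = 393.198
sigma^2/(n*eps^2) = 11.7649 / 393.198 ≈ 0.02992106

0.029921


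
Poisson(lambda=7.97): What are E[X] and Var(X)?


E[X] = Var(X) = lambda = 7.97

7.97, 7.97


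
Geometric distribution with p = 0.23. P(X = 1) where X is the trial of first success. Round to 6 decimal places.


P = (1-p)^(k-1) * p
(1-p)^(k-1) = 0.77^0 = 1
P = 1 * 0.23 = 0.23

0.230000


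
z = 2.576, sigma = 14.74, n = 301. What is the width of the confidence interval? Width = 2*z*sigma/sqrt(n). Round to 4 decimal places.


width = 2*z*sigma/sqrt(n)
2*z*sigma = 2 * 2.576 * 14.74 = 75.94048
sqrt(301) ≈ 17.349352
width = 75.94048 / 17.349352 ≈ 4.377136

4.3771


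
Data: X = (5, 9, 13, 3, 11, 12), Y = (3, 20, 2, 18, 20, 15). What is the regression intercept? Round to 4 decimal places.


a = ybar - b*xbar, where b = sum((xi-xbar)(yi-ybar)) / sum((xi-xbar)^2)
n = 6, xbar = 53/6 ≈ 8.833333, ybar = 78/6 = 13
Sxy = sum((xi-xbar)(yi-ybar)) = -14
Sxx = sum((xi-xbar)^2) = 485/6 ≈ 80.833333
b = Sxy / Sxx = -84/485 ≈ -0.173196
a = 13 - (-0.173196) * 8.833333 = 7047/485 ≈ 14.529897

14.5299


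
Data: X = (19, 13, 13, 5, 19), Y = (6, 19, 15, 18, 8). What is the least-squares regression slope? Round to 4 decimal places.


b = sum((xi-xbar)(yi-ybar)) / sum((xi-xbar)^2)
n = 5, xbar = 69/5 = 13.8, ybar = 66/5 = 13.2
Sxy = sum((xi-xbar)(yi-ybar)) = -112.8
Sxx = sum((xi-xbar)^2) = 132.8
b = Sxy / Sxx = -141/166 ≈ -0.849398

-0.8494


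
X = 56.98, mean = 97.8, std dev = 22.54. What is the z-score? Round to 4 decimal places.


z = (X - mu) / sigma
X - mu = 56.98 - 97.8 = -40.82
z = -40.82 / 22.54 = -2041/1127 ≈ -1.811003

-1.8110


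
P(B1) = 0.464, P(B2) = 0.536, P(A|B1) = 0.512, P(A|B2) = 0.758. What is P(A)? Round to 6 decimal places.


P(A) = P(A|B1)*P(B1) + P(A|B2)*P(B2)
P(A|B1)*P(B1) = 0.512 * 0.464 = 0.237568
P(A|B2)*P(B2) = 0.758 * 0.536 = 0.406288
P(A) = 0.237568 + 0.406288 = 0.643856

0.643856


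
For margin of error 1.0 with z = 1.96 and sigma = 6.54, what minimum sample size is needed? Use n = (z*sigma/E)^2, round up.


z*sigma/E = 1.96 * 6.54 / 1.0 = 12.8184
(z*sigma/E)^2 ≈ 164.311379
round up: n = 165

165


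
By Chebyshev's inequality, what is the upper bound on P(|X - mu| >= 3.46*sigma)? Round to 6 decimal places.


P <= 1/k^2
k^2 = 3.46^2 = 11.9716
1/k^2 = 1 / 11.9716 ≈ 0.08353102

0.083531


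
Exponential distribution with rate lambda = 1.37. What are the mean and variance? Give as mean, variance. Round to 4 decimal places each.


mean = 1/lam, var = 1/lam^2
mean = 1 / 1.37 = 100/137 ≈ 0.729927
lam^2 = 1.37^2 = 1.8769
var = 1 / 1.8769 ≈ 0.532793

0.7299, 0.5328


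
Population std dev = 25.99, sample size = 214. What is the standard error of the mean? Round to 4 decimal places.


SE = sigma / sqrt(n)
sqrt(214) ≈ 14.628739
SE = 25.99 / 14.628739 ≈ 1.776640

1.7766


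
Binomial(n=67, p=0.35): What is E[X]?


E[X] = n*p = 67 * 0.35 = 23.45

23.45


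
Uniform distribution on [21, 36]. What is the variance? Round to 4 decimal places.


Var = (b-a)^2 / 12
(b-a)^2 = (36 - 21)^2 = 225
Var = 225/12 = 18.75

18.7500


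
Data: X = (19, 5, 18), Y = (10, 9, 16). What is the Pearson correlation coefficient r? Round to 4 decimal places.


r = sum((xi-xbar)(yi-ybar)) / sqrt(sum((xi-xbar)^2) * sum((yi-ybar)^2))
n = 3, xbar = 42/3 = 14, ybar = 35/3 ≈ 11.666667
Sxy = sum((xi-xbar)(yi-ybar)) = 33
Sxx = sum((xi-xbar)^2) = 122
Syy = sum((yi-ybar)^2) = 86/3 ≈ 28.666667
sqrt(Sxx*Syy) ≈ 59.138256
r = Sxy / sqrt(Sxx*Syy) = 33 / 59.138256 ≈ 0.558014

0.5580


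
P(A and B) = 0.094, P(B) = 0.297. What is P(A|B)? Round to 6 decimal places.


P(A|B) = P(A and B) / P(B) = 0.094 / 0.297 = 94/297 ≈ 0.31649832

0.316498


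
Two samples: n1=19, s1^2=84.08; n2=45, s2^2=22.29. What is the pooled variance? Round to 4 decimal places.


sp^2 = ((n1-1)*s1^2 + (n2-1)*s2^2)/(n1+n2-2)
(n1-1)*s1^2 = 18 * 84.08 = 1513.44
(n2-1)*s2^2 = 44 * 22.29 = 980.76
numerator = 1513.44 + 980.76 = 2494.2
n1+n2-2 = 62
sp^2 = 2494.2 / 62 = 12471/310 ≈ 40.229032

40.2290


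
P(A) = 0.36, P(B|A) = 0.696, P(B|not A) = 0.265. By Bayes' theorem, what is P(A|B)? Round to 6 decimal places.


P(A|B) = P(B|A)*P(A) / P(B), P(B) = P(B|A)*P(A) + P(B|not A)*P(not A)
P(B|A)*P(A) = 0.696 * 0.36 = 0.25056
P(B|not A)*P(not A) = 0.265 * 0.64 = 0.1696
P(B) = 0.25056 + 0.1696 = 0.42016
P(A|B) = 0.25056 / 0.42016 = 783/1313 ≈ 0.59634425

0.596344


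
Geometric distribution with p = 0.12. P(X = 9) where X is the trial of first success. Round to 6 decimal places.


P = (1-p)^(k-1) * p
(1-p)^(k-1) = 0.88^8 ≈ 0.3596345
P = 0.3596345 * 0.12 ≈ 0.04315614

0.043156


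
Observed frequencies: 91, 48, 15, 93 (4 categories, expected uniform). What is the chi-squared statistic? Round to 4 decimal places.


chi2 = sum((O-E)^2/E), E = total/4
total = 247, E = 247/4 = 61.75
(91 - 61.75)^2 / 61.75 = 855.5625 / 61.75 = 1053/76 ≈ 13.855263
(48 - 61.75)^2 / 61.75 = 189.0625 / 61.75 = 3025/988 ≈ 3.061741
(15 - 61.75)^2 / 61.75 = 2185.5625 / 61.75 = 34969/988 ≈ 35.393725
(93 - 61.75)^2 / 61.75 = 976.5625 / 61.75 = 15625/988 ≈ 15.814777
chi2 = 16827/247 ≈ 68.125506

68.1255


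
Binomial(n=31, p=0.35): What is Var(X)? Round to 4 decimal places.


Var = n*p*(1-p) = 31 * 0.35 * 0.65 = 7.0525

7.0525


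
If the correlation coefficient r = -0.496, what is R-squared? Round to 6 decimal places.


R^2 = r^2 = (-0.496)^2 = 0.246016

0.246016


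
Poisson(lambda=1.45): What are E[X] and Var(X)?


E[X] = Var(X) = lambda = 1.45

1.45, 1.45


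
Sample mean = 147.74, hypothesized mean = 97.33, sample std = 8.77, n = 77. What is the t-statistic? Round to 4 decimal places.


t = (xbar - mu0) / (s/sqrt(n))
xbar - mu0 = 147.74 - 97.33 = 50.41
sqrt(77) ≈ 8.77496439
s/sqrt(n) = 8.77 / 8.77496439 ≈ 0.99943426
t = 50.41 / 0.99943426 ≈ 50.438535

50.4385


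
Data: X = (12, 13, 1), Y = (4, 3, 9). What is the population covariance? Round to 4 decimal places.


Cov = (1/n)*sum((xi-xbar)(yi-ybar))
n = 3, xbar = 26/3 ≈ 8.666667, ybar = 16/3 ≈ 5.333333
sum((xi-xbar)(yi-ybar)) = -128/3 ≈ -42.666667
Cov = -42.666667 / 3 = -128/9 ≈ -14.222222

-14.2222


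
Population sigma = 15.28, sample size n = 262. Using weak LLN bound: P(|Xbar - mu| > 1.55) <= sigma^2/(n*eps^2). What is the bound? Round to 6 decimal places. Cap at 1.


bound = min(1, sigma^2/(n*eps^2))
sigma^2 = 15.28^2 = 233.4784
n*eps^2 = 262 * 1.55^2 = 262 * 2.4025 = 629.455
sigma^2/(n*eps^2) = 233.4784 / 629.455 ≈ 0.37092151

0.370922


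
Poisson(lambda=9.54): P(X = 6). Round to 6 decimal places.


P = e^(-lam) * lam^k / k!
e^(-9.54) ≈ 0.00007191685
lam^k = 9.54^6 ≈ 753859.215536
k! = 6! = 720
P = 0.00007191685 * 753859.215536 / 720 ≈ 0.075299

0.075299


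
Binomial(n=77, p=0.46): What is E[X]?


E[X] = n*p = 77 * 0.46 = 35.42

35.42


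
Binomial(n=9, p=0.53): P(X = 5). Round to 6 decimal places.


P = C(n,k) * p^k * (1-p)^(n-k)
C(9,5) = 126
p^k = 0.53^5 ≈ 0.04181955
(1-p)^(n-k) = 0.47^4 = 0.04879681
P = 126 * 0.04181955 * 0.04879681 ≈ 0.257123

0.257123


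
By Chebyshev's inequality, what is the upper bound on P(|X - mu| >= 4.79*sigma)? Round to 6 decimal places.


P <= 1/k^2
k^2 = 4.79^2 = 22.9441
1/k^2 = 1 / 22.9441 ≈ 0.04358419

0.043584


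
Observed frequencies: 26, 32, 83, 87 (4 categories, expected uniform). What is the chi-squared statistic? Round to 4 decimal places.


chi2 = sum((O-E)^2/E), E = total/4
total = 228, E = 228/4 = 57
(26 - 57)^2 / 57 = 961 / 57 = 961/57 ≈ 16.859649
(32 - 57)^2 / 57 = 625 / 57 = 625/57 ≈ 10.964912
(83 - 57)^2 / 57 = 676 / 57 = 676/57 ≈ 11.859649
(87 - 57)^2 / 57 = 900 / 57 = 300/19 ≈ 15.789474
chi2 = 1054/19 ≈ 55.473684

55.4737


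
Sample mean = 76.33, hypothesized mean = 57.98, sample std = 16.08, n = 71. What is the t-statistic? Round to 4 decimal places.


t = (xbar - mu0) / (s/sqrt(n))
xbar - mu0 = 76.33 - 57.98 = 18.35
sqrt(71) ≈ 8.42614977
s/sqrt(n) = 16.08 / 8.42614977 ≈ 1.90834491
t = 18.35 / 1.90834491 ≈ 9.615662

9.6157


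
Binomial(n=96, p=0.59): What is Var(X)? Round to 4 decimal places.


Var = n*p*(1-p) = 96 * 0.59 * 0.41 = 23.2224

23.2224


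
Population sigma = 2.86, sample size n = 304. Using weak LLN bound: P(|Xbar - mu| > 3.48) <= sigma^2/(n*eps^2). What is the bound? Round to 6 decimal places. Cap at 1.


bound = min(1, sigma^2/(n*eps^2))
sigma^2 = 2.86^2 = 8.1796
n*eps^2 = 304 * 3.48^2 = 304 * 12.1104 = 3681.5616
sigma^2/(n*eps^2) = 8.1796 / 3681.5616 ≈ 0.00222177

0.002222


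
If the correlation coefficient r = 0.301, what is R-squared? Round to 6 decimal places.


R^2 = r^2 = (0.301)^2 = 0.090601

0.090601


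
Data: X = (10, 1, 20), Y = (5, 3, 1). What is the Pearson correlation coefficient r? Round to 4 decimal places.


r = sum((xi-xbar)(yi-ybar)) / sqrt(sum((xi-xbar)^2) * sum((yi-ybar)^2))
n = 3, xbar = 31/3 ≈ 10.333333, ybar = 9/3 = 3
Sxy = sum((xi-xbar)(yi-ybar)) = -20
Sxx = sum((xi-xbar)^2) = 542/3 ≈ 180.666667
Syy = sum((yi-ybar)^2) = 8
sqrt(Sxx*Syy) ≈ 38.017540
r = Sxy / sqrt(Sxx*Syy) = -20 / 38.017540 ≈ -0.526073

-0.5261


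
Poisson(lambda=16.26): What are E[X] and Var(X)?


E[X] = Var(X) = lambda = 16.26

16.26, 16.26


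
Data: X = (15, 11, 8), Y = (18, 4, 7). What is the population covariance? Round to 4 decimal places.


Cov = (1/n)*sum((xi-xbar)(yi-ybar))
n = 3, xbar = 34/3 ≈ 11.333333, ybar = 29/3 ≈ 9.666667
sum((xi-xbar)(yi-ybar)) = 124/3 ≈ 41.333333
Cov = 41.333333 / 3 = 124/9 ≈ 13.777778

13.7778


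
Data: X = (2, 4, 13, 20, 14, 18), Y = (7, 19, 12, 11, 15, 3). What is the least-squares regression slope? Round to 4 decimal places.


b = sum((xi-xbar)(yi-ybar)) / sum((xi-xbar)^2)
n = 6, xbar = 71/6 ≈ 11.833333, ybar = 67/6 ≈ 11.166667
Sxy = sum((xi-xbar)(yi-ybar)) = -377/6 ≈ -62.833333
Sxx = sum((xi-xbar)^2) = 1613/6 ≈ 268.833333
b = Sxy / Sxx = -377/1613 ≈ -0.233726

-0.2337


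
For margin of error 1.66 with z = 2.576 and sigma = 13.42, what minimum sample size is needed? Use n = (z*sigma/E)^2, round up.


z*sigma/E = 2.576 * 13.42 / 1.66 ≈ 20.825253
(z*sigma/E)^2 ≈ 433.691163
round up: n = 434

434


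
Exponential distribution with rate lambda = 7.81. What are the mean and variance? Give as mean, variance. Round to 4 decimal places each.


mean = 1/lam, var = 1/lam^2
mean = 1 / 7.81 = 100/781 ≈ 0.128041
lam^2 = 7.81^2 = 60.9961
var = 1 / 60.9961 ≈ 0.016394

0.1280, 0.0164


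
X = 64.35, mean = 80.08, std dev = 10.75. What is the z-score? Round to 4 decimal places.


z = (X - mu) / sigma
X - mu = 64.35 - 80.08 = -15.73
z = -15.73 / 10.75 = -1573/1075 ≈ -1.463256

-1.4633


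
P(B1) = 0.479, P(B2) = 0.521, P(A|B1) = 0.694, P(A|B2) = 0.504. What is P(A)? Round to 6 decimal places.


P(A) = P(A|B1)*P(B1) + P(A|B2)*P(B2)
P(A|B1)*P(B1) = 0.694 * 0.479 = 0.332426
P(A|B2)*P(B2) = 0.504 * 0.521 = 0.262584
P(A) = 0.332426 + 0.262584 = 0.59501

0.595010
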